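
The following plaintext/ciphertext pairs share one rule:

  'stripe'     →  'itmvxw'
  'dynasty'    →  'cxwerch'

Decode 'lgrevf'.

The output letters match the input read backwards, each shifted +4: stripe reversed is epirts. Two steps: reverse the string, then apply a Caesar shift of +4.
Undoing it on lgrevf: shift back: l−4=h, g−4=c, r−4=n, e−4=a, v−4=r, f−4=b → hcnarb; then reverse → branch.

branch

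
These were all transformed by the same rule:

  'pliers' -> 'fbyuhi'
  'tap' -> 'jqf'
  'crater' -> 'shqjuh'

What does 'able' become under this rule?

qrbu

Compare letters: p→f is +16, l→b is +16, i→y is +16 — a constant shift. Every letter moves 16 places later in the alphabet, wrapping around z→a.
Applying it to able: a+16=q, b+16=r, l+16=b, e+16=u.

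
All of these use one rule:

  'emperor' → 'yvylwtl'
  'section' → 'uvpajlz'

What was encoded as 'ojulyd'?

wrench

The output letters match the input read backwards, each shifted +7: emperor reversed is rorepme. Read the word backwards and shift each letter +7.
Reversing it on ojulyd: shift back: o−7=h, j−7=c, u−7=n, l−7=e, y−7=r, d−7=w → hcnerw; then reverse → wrench.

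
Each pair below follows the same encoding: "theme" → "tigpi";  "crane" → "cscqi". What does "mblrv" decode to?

In theme: t→t is +0, h→i is +1, e→g is +2, m→p is +3 — the shift increases by 1 each position. Each letter shifts forward by its position index (0, 1, 2, …) — the shift grows by one for each successive letter.
Decoding mblrv: m−0=m, b−1=a, l−2=j, r−3=o, v−4=r.

major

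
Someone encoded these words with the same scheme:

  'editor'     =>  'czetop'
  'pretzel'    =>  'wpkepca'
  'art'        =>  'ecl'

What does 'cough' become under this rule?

The output letters match the input read backwards, each shifted +11: editor reversed is rotide. Two steps: reverse the string, then apply a Caesar shift of +11.
Applying it to cough: reverse → hguoc; then shift: h+11=s, g+11=r, u+11=f, o+11=z, c+11=n.

srfzn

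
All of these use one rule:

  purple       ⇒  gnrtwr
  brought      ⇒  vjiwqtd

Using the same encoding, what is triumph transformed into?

jrowktv

The output letters match the input read backwards, each shifted +2: purple reversed is elprup. The word is reversed, then every letter is shifted forward by 2.
For triumph: reverse → hpmuirt; then shift: h+2=j, p+2=r, m+2=o, u+2=w, i+2=k, r+2=t, t+2=v.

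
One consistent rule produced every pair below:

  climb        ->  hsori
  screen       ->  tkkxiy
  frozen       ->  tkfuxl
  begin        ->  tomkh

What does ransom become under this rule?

suytgx

The output letters match the input read backwards, each shifted +6: climb reversed is bmilc. The word is reversed, then every letter is shifted forward by 6.
For ransom: reverse → mosnar; then shift: m+6=s, o+6=u, s+6=y, n+6=t, a+6=g, r+6=x.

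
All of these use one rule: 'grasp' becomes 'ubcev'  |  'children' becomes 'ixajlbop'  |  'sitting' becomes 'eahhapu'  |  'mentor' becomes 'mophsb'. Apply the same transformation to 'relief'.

bojaor

Each letter's alphabet position (a=0..z=25) is mapped through 3·x+2 mod 26 — an affine cipher.
Applying it to relief: r(17)→3·17+2≡1=b; e(4)→3·4+2≡14=o; l(11)→3·11+2≡9=j; i(8)→3·8+2≡0=a; e(4)→3·4+2≡14=o; f(5)→3·5+2≡17=r (all mod 26).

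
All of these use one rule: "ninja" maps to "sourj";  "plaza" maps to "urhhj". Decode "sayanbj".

nursery

In ninja: n→s is +5, i→o is +6, n→u is +7, j→r is +8 — the shift increases by 1 each position. Letter i (0-indexed) is shifted by i+5, so successive shifts are 5, 6, 7, ….
Decoding sayanbj: s−5=n, a−6=u, y−7=r, a−8=s, n−9=e, b−10=r, j−11=y.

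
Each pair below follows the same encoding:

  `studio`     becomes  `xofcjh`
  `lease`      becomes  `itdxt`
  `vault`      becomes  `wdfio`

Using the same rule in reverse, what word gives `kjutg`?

s(18)→x(23) and t(19)→o(14) fit y≡17x+3 (mod 26); the inverse of 17 mod 26 is 23. Treating letters as 0–25, the rule is x ↦ 17x + 3 (mod 26).
Undoing it on kjutg: k(10)→23·(10−3)≡5=f; j(9)→23·(9−3)≡8=i; u(20)→23·(20−3)≡1=b; t(19)→23·(19−3)≡4=e; g(6)→23·(6−3)≡17=r (all mod 26).

fiber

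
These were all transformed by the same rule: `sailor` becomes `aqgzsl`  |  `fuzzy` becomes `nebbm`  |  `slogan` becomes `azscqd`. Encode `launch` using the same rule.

This is an affine cipher: with a=0,…,z=25, each position x becomes (15x+16) mod 26.
For launch: l(11)→15·11+16≡25=z; a(0)→15·0+16≡16=q; u(20)→15·20+16≡4=e; n(13)→15·13+16≡3=d; c(2)→15·2+16≡20=u; h(7)→15·7+16≡17=r (all mod 26).

zqedur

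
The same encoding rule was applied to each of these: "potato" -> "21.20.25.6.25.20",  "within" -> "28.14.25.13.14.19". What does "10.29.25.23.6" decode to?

extra

The number is (letter's place in the alphabet, a=1) + 5.
Reversing it on 10.29.25.23.6: 10→(10−5)÷1=5=e, 29→(29−5)÷1=24=x, 25→(25−5)÷1=20=t, 23→(23−5)÷1=18=r, 6→(6−5)÷1=1=a.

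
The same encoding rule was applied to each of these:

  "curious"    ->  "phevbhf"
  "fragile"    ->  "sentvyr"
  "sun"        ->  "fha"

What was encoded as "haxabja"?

Compare letters: c→p is +13, u→h is +13, r→e is +13 — a constant shift. This is a Caesar cipher with shift 13.
Undoing it on haxabja: h−13=u, a−13=n, x−13=k, a−13=n, b−13=o, j−13=w, a−13=n.

unknown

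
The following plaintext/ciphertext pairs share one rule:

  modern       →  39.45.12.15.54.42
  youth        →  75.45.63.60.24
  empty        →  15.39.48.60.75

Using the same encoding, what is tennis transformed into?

m(#13)→39 and o(#15)→45: differences scale by 3, so n = 3·pos + 0. With a=1..z=26, the number is 3·pos.
Applying it to tennis: t=20→60, e=5→15, n=14→42, n=14→42, i=9→27, s=19→57.

60.15.42.42.27.57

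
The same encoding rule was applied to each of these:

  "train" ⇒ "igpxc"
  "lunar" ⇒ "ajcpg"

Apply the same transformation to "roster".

gdhitg

Compare letters: t→i is +15, r→g is +15, a→p is +15 — a constant shift. It's a constant shift of +15 (ROT15).
On roster: r+15=g, o+15=d, s+15=h, t+15=i, e+15=t, r+15=g.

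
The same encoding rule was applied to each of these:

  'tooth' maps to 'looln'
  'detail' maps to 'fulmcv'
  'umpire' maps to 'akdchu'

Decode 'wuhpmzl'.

servant

Each letter's alphabet position (a=0..z=25) is mapped through 15·x+12 mod 26 — an affine cipher.
Undoing it on wuhpmzl: w(22)→7·(22−12)≡18=s; u(20)→7·(20−12)≡4=e; h(7)→7·(7−12)≡17=r; p(15)→7·(15−12)≡21=v; m(12)→7·(12−12)≡0=a; z(25)→7·(25−12)≡13=n; l(11)→7·(11−12)≡19=t (all mod 26).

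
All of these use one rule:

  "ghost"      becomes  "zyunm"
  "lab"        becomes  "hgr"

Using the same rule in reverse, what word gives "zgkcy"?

sweat

Read the word backwards and shift each letter +6.
Decoding zgkcy: shift back: z−6=t, g−6=a, k−6=e, c−6=w, y−6=s → taews; then reverse → sweat.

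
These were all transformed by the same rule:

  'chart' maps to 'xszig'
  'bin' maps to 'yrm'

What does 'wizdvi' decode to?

Each pair mirrors across the alphabet (c↔x, h↔s, a↔z): positions sum to 25. This is the alphabet-reversal cipher (Atbash): a becomes z, b becomes y, etc.
Undoing it on wizdvi: w↔d, i↔r, z↔a, d↔w, v↔e, i↔r.

drawer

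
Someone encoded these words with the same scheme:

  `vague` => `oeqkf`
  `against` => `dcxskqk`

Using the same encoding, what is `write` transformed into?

odsbg

The word is reversed, then every letter is shifted forward by 10.
On write: reverse → etirw; then shift: e+10=o, t+10=d, i+10=s, r+10=b, w+10=g.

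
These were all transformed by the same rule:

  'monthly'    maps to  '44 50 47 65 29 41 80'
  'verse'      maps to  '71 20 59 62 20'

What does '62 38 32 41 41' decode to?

With a=1..z=26, the number is 3·pos + 5.
Undoing it on 62 38 32 41 41: 62→(62−5)÷3=19=s, 38→(38−5)÷3=11=k, 32→(32−5)÷3=9=i, 41→(41−5)÷3=12=l, 41→(41−5)÷3=12=l.

skill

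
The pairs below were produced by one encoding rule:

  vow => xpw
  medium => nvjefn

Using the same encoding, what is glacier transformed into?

sfjdbmh

The output letters match the input read backwards, each shifted +1: vow reversed is wov. Two steps: reverse the string, then apply a Caesar shift of +1.
On glacier: reverse → reicalg; then shift: r+1=s, e+1=f, i+1=j, c+1=d, a+1=b, l+1=m, g+1=h.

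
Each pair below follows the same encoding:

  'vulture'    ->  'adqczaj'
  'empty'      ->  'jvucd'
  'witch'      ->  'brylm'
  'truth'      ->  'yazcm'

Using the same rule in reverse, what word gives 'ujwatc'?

parrot

Shifts by position in vulture: pos 0: v→a (+5), pos 1: u→d (+9), pos 2: l→q (+5), pos 3: t→c (+9) — repeating every 2. The shifts repeat in a cycle of length 2: positions 0,1,… shift by +5, +9, then the pattern repeats.
Undoing it on ujwatc: u−5=p, j−9=a, w−5=r, a−9=r, t−5=o, c−9=t.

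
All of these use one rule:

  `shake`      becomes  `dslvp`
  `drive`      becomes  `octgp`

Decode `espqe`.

Every letter moves 11 places later in the alphabet, wrapping around z→a.
Reversing it on espqe: e−11=t, s−11=h, p−11=e, q−11=f, e−11=t.

theft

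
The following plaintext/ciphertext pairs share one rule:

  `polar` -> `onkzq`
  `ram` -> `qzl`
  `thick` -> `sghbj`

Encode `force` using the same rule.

Compare letters: p→o is +25, o→n is +25, l→k is +25 — a constant shift. Every letter moves 25 places later in the alphabet, wrapping around z→a.
On force: f+25=e, o+25=n, r+25=q, c+25=b, e+25=d.

enqbd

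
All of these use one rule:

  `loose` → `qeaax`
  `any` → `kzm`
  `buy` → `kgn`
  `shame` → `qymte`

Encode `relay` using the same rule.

kmxqd

The word is reversed, then every letter is shifted forward by 12.
Applying it to relay: reverse → yaler; then shift: y+12=k, a+12=m, l+12=x, e+12=q, r+12=d.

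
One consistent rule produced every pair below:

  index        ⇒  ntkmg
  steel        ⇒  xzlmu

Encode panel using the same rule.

In index: i→n is +5, n→t is +6, d→k is +7, e→m is +8 — the shift increases by 1 each position. The shift increases by 1 at each position, starting from +5: 5, 6, 7, ….
On panel: p+5=u, a+6=g, n+7=u, e+8=m, l+9=u.

ugumu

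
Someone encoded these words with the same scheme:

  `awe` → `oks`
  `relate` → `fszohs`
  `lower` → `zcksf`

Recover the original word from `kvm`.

Compare letters: a→o is +14, w→k is +14, e→s is +14 — a constant shift. This is a Caesar cipher with shift 14.
Undoing it on kvm: k−14=w, v−14=h, m−14=y.

why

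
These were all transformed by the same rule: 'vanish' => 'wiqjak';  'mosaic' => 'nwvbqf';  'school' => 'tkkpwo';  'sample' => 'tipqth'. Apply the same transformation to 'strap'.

Shifts by position in vanish: pos 0: v→w (+1), pos 1: a→i (+8), pos 2: n→q (+3), pos 3: i→j (+1), pos 4: s→a (+8), pos 5: h→k (+3) — repeating every 3. It's a Vigenère-style cipher with numeric key [1,8,3]: position i shifts by key[i mod 3].
Applying it to strap: s+1=t, t+8=b, r+3=u, a+1=b, p+8=x.

tbubx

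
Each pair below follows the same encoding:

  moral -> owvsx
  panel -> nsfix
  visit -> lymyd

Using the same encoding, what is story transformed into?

m(12)→o(14) and o(14)→w(22) fit y≡17x+18 (mod 26); the inverse of 17 mod 26 is 23. Treating letters as 0–25, the rule is x ↦ 17x + 18 (mod 26).
On story: s(18)→17·18+18≡12=m; t(19)→17·19+18≡3=d; o(14)→17·14+18≡22=w; r(17)→17·17+18≡21=v; y(24)→17·24+18≡10=k (all mod 26).

mdwvk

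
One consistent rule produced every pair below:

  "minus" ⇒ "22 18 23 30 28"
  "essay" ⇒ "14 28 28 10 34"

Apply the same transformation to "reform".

The number is (letter's place in the alphabet, a=1) + 9.
Applying it to reform: r=18→27, e=5→14, f=6→15, o=15→24, r=18→27, m=13→22.

27 14 15 24 27 22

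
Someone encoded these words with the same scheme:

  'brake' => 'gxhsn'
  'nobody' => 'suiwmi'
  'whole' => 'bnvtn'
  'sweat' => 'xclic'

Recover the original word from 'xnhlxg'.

The shift increases by 1 at each position, starting from +5: 5, 6, 7, ….
Undoing it on xnhlxg: x−5=s, n−6=h, h−7=a, l−8=d, x−9=o, g−10=w.

shadow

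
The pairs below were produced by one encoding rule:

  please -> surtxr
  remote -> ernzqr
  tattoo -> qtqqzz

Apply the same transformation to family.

ktnpuh

This is an affine cipher: with a=0,…,z=25, each position x becomes (19x+19) mod 26.
On family: f(5)→19·5+19≡10=k; a(0)→19·0+19≡19=t; m(12)→19·12+19≡13=n; i(8)→19·8+19≡15=p; l(11)→19·11+19≡20=u; y(24)→19·24+19≡7=h (all mod 26).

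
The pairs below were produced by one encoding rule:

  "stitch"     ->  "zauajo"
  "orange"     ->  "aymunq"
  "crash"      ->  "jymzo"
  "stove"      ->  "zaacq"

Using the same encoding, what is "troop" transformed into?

ayaaw

The rule splits by letter class: vowels +12, consonants +7.
On troop: t(cons)+7=a, r(cons)+7=y, o(vowel)+12=a, o(vowel)+12=a, p(cons)+7=w.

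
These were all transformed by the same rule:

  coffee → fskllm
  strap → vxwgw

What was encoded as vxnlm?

In coffee: c→f is +3, o→s is +4, f→k is +5, f→l is +6 — the shift increases by 1 each position. The shift increases by 1 at each position, starting from +3: 3, 4, 5, ….
Decoding vxnlm: v−3=s, x−4=t, n−5=i, l−6=f, m−7=f.

stiff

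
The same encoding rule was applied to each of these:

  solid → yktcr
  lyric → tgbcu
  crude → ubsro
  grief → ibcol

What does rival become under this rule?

bcpat

s(18)→y(24) and o(14)→k(10) fit y≡23x+0 (mod 26); the inverse of 23 mod 26 is 17. Each letter's alphabet position (a=0..z=25) is mapped through 23·x+0 mod 26 — an affine cipher.
On rival: r(17)→23·17+0≡1=b; i(8)→23·8+0≡2=c; v(21)→23·21+0≡15=p; a(0)→23·0+0≡0=a; l(11)→23·11+0≡19=t (all mod 26).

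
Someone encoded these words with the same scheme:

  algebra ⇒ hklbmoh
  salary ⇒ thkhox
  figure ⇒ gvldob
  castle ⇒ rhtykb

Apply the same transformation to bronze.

This is an affine cipher: with a=0,…,z=25, each position x becomes (5x+7) mod 26.
On bronze: b(1)→5·1+7≡12=m; r(17)→5·17+7≡14=o; o(14)→5·14+7≡25=z; n(13)→5·13+7≡20=u; z(25)→5·25+7≡2=c; e(4)→5·4+7≡1=b (all mod 26).

mozucb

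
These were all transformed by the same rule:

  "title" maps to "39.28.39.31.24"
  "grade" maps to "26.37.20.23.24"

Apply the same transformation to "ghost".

t is letter #20 and maps to 39: an offset of 19. Each letter is replaced by its alphabet position (a=1..z=26) + 19.
On ghost: g=7→26, h=8→27, o=15→34, s=19→38, t=20→39.

26.27.34.38.39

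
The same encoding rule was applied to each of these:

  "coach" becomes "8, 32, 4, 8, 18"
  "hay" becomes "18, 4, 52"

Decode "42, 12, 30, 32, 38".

c(#3)→8 and o(#15)→32: differences scale by 2, so n = 2·pos + 2. The formula is n = 2×(alphabet index, a=1) + 2.
Reversing it on 42, 12, 30, 32, 38: 42→(42−2)÷2=20=t, 12→(12−2)÷2=5=e, 30→(30−2)÷2=14=n, 32→(32−2)÷2=15=o, 38→(38−2)÷2=18=r.

tenor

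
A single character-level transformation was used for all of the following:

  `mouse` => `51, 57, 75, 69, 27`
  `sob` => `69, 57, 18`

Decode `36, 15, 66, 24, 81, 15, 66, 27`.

With a=1..z=26, the number is 3·pos + 12.
Undoing it on 36, 15, 66, 24, 81, 15, 66, 27: 36→(36−12)÷3=8=h, 15→(15−12)÷3=1=a, 66→(66−12)÷3=18=r, 24→(24−12)÷3=4=d, 81→(81−12)÷3=23=w, 15→(15−12)÷3=1=a, 66→(66−12)÷3=18=r, 27→(27−12)÷3=5=e.

hardware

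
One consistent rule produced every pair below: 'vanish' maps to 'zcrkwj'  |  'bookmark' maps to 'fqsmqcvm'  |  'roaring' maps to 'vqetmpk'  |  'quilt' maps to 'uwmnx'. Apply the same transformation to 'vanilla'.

Shifts by position in vanish: pos 0: v→z (+4), pos 1: a→c (+2), pos 2: n→r (+4), pos 3: i→k (+2) — repeating every 2. It's a Vigenère-style cipher with numeric key [4,2]: position i shifts by key[i mod 2].
For vanilla: v+4=z, a+2=c, n+4=r, i+2=k, l+4=p, l+2=n, a+4=e.

zcrkpne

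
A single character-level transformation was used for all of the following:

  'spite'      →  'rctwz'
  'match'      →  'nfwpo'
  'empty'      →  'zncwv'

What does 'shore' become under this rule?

roxmz

s(18)→r(17) and p(15)→c(2) fit y≡5x+5 (mod 26); the inverse of 5 mod 26 is 21. Treating letters as 0–25, the rule is x ↦ 5x + 5 (mod 26).
On shore: s(18)→5·18+5≡17=r; h(7)→5·7+5≡14=o; o(14)→5·14+5≡23=x; r(17)→5·17+5≡12=m; e(4)→5·4+5≡25=z (all mod 26).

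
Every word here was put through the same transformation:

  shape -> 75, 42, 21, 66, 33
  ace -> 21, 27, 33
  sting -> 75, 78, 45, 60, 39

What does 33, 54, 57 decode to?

elm

s(#19)→75 and h(#8)→42: differences scale by 3, so n = 3·pos + 18. Each letter becomes 3×(its alphabet position, a=1..z=26) + 18.
Undoing it on 33, 54, 57: 33→(33−18)÷3=5=e, 54→(54−18)÷3=12=l, 57→(57−18)÷3=13=m.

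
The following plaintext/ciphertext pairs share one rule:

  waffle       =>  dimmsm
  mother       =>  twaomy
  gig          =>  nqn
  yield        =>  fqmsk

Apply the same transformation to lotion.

swaqwu

The shift depends on letter class: consonant w→d is +7, but vowel a→i is +8. Vowels shift forward by 8 and consonants shift forward by 7.
On lotion: l(cons)+7=s, o(vowel)+8=w, t(cons)+7=a, i(vowel)+8=q, o(vowel)+8=w, n(cons)+7=u.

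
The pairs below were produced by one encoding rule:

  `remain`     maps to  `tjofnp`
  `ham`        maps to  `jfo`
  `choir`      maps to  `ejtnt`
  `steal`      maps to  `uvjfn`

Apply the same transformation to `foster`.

The rule splits by letter class: vowels +5, consonants +2.
Applying it to foster: f(cons)+2=h, o(vowel)+5=t, s(cons)+2=u, t(cons)+2=v, e(vowel)+5=j, r(cons)+2=t.

htuvjt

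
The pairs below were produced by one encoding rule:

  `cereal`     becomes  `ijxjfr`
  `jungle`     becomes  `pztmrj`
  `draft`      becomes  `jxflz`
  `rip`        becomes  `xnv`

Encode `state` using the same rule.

Two shifts are in play — +5 for a/e/i/o/u, +6 for every other letter.
Applying it to state: s(cons)+6=y, t(cons)+6=z, a(vowel)+5=f, t(cons)+6=z, e(vowel)+5=j.

yzfzj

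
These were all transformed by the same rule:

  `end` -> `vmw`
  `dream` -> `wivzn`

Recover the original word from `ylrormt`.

boiling

Each pair mirrors across the alphabet (e↔v, n↔m, d↔w): positions sum to 25. Letters are reflected about the middle of the alphabet (position → 25−position): Atbash.
Reversing it on ylrormt: y↔b, l↔o, r↔i, o↔l, r↔i, m↔n, t↔g.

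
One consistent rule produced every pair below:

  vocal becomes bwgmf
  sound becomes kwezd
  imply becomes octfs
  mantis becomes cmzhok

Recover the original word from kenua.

v(21)→b(1) and o(14)→w(22) fit y≡23x+12 (mod 26); the inverse of 23 mod 26 is 17. This is an affine cipher: with a=0,…,z=25, each position x becomes (23x+12) mod 26.
Undoing it on kenua: k(10)→17·(10−12)≡18=s; e(4)→17·(4−12)≡20=u; n(13)→17·(13−12)≡17=r; u(20)→17·(20−12)≡6=g; a(0)→17·(0−12)≡4=e (all mod 26).

surge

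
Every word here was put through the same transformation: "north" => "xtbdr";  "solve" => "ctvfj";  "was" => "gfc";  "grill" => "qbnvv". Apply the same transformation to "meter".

wjdjb

The shift depends on letter class: consonant n→x is +10, but vowel o→t is +5. Vowels shift forward by 5 and consonants shift forward by 10.
Applying it to meter: m(cons)+10=w, e(vowel)+5=j, t(cons)+10=d, e(vowel)+5=j, r(cons)+10=b.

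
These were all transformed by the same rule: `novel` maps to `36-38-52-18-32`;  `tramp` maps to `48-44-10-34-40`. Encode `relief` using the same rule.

44-18-32-26-18-20

n(#14)→36 and o(#15)→38: differences scale by 2, so n = 2·pos + 8. The formula is n = 2×(alphabet index, a=1) + 8.
Applying it to relief: r=18→44, e=5→18, l=12→32, i=9→26, e=5→18, f=6→20.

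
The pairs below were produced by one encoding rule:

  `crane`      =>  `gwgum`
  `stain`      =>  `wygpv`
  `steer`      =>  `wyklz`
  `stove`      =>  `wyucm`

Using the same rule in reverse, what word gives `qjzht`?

In crane: c→g is +4, r→w is +5, a→g is +6, n→u is +7 — the shift increases by 1 each position. Each letter shifts forward by (position + 4), i.e. 4, 5, 6, … — the shift grows by one for each successive letter.
Undoing it on qjzht: q−4=m, j−5=e, z−6=t, h−7=a, t−8=l.

metal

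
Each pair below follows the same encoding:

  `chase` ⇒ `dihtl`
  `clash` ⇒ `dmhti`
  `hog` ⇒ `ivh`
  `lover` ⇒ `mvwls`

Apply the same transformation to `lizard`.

The shift depends on letter class: consonant c→d is +1, but vowel a→h is +7. Two shifts are in play — +7 for a/e/i/o/u, +1 for every other letter.
For lizard: l(cons)+1=m, i(vowel)+7=p, z(cons)+1=a, a(vowel)+7=h, r(cons)+1=s, d(cons)+1=e.

mpahse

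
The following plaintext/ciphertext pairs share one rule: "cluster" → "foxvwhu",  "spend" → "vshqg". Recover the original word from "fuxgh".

Compare letters: c→f is +3, l→o is +3, u→x is +3 — a constant shift. Every letter moves 3 places later in the alphabet, wrapping around z→a.
Reversing it on fuxgh: f−3=c, u−3=r, x−3=u, g−3=d, h−3=e.

crude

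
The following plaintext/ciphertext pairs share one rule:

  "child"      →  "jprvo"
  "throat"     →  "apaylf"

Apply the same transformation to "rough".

In child: c→j is +7, h→p is +8, i→r is +9, l→v is +10 — the shift increases by 1 each position. Letter i (0-indexed) is shifted by i+7, so successive shifts are 7, 8, 9, ….
On rough: r+7=y, o+8=w, u+9=d, g+10=q, h+11=s.

ywdqs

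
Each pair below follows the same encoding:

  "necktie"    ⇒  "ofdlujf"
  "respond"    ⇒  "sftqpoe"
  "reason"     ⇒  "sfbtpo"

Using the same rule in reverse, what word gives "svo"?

run

Compare letters: n→o is +1, e→f is +1, c→d is +1 — a constant shift. Every letter moves 1 place later in the alphabet, wrapping around z→a.
Undoing it on svo: s−1=r, v−1=u, o−1=n.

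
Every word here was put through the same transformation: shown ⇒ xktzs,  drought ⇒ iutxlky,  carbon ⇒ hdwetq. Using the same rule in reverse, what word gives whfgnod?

Shifts by position in shown: pos 0: s→x (+5), pos 1: h→k (+3), pos 2: o→t (+5), pos 3: w→z (+3) — repeating every 2. It's a Vigenère-style cipher with numeric key [5,3]: position i shifts by key[i mod 2].
Decoding whfgnod: w−5=r, h−3=e, f−5=a, g−3=d, n−5=i, o−3=l, d−5=y.

readily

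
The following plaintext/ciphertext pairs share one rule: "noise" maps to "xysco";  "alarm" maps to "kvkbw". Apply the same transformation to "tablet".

Compare letters: n→x is +10, o→y is +10, i→s is +10 — a constant shift. It's a constant shift of +10 (ROT10).
On tablet: t+10=d, a+10=k, b+10=l, l+10=v, e+10=o, t+10=d.

dklvod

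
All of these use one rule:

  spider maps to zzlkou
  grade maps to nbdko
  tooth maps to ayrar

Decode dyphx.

The shifts repeat in a cycle of length 3: positions 0,1,… shift by +7, +10, +3, then the pattern repeats.
Decoding dyphx: d−7=w, y−10=o, p−3=m, h−7=a, x−10=n.

woman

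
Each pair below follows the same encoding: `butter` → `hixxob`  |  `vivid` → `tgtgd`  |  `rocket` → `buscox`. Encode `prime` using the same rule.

fbgyo

b(1)→h(7) and u(20)→i(8) fit y≡11x+22 (mod 26); the inverse of 11 mod 26 is 19. This is an affine cipher: with a=0,…,z=25, each position x becomes (11x+22) mod 26.
Applying it to prime: p(15)→11·15+22≡5=f; r(17)→11·17+22≡1=b; i(8)→11·8+22≡6=g; m(12)→11·12+22≡24=y; e(4)→11·4+22≡14=o (all mod 26).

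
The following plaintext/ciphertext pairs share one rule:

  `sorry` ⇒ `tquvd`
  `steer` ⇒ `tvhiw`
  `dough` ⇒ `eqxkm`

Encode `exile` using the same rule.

fzlpj

Letter i (0-indexed) is shifted by i+1, so successive shifts are 1, 2, 3, ….
For exile: e+1=f, x+2=z, i+3=l, l+4=p, e+5=j.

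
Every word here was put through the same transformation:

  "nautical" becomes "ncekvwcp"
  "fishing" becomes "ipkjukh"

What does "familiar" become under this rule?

tcknkoch

Two steps: reverse the string, then apply a Caesar shift of +2.
For familiar: reverse → railimaf; then shift: r+2=t, a+2=c, i+2=k, l+2=n, i+2=k, m+2=o, a+2=c, f+2=h.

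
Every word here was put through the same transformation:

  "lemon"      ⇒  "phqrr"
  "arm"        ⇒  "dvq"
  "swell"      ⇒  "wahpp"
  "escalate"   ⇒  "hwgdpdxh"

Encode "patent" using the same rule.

The shift depends on letter class: consonant l→p is +4, but vowel e→h is +3. The rule splits by letter class: vowels +3, consonants +4.
On patent: p(cons)+4=t, a(vowel)+3=d, t(cons)+4=x, e(vowel)+3=h, n(cons)+4=r, t(cons)+4=x.

tdxhrx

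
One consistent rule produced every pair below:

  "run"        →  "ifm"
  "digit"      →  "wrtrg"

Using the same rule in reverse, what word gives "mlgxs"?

notch

Each pair mirrors across the alphabet (r↔i, u↔f, n↔m): positions sum to 25. Each letter is replaced by its mirror in the alphabet: a↔z, b↔y, c↔x, and so on (the Atbash cipher).
Undoing it on mlgxs: m↔n, l↔o, g↔t, x↔c, s↔h.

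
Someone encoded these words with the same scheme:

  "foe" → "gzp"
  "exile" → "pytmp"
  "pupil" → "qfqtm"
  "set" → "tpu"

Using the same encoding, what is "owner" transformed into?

The shift depends on letter class: consonant f→g is +1, but vowel o→z is +11. Two shifts are in play — +11 for a/e/i/o/u, +1 for every other letter.
Applying it to owner: o(vowel)+11=z, w(cons)+1=x, n(cons)+1=o, e(vowel)+11=p, r(cons)+1=s.

zxops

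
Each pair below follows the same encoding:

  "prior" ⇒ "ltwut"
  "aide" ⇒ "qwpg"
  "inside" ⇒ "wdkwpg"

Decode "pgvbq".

delta

p(15)→l(11) and r(17)→t(19) fit y≡17x+16 (mod 26); the inverse of 17 mod 26 is 23. Each letter's alphabet position (a=0..z=25) is mapped through 17·x+16 mod 26 — an affine cipher.
Decoding pgvbq: p(15)→23·(15−16)≡3=d; g(6)→23·(6−16)≡4=e; v(21)→23·(21−16)≡11=l; b(1)→23·(1−16)≡19=t; q(16)→23·(16−16)≡0=a (all mod 26).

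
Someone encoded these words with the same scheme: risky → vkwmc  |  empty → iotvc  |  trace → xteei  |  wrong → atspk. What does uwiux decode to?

Shifts by position in risky: pos 0: r→v (+4), pos 1: i→k (+2), pos 2: s→w (+4), pos 3: k→m (+2) — repeating every 2. It's a Vigenère-style cipher with numeric key [4,2]: position i shifts by key[i mod 2].
Undoing it on uwiux: u−4=q, w−2=u, i−4=e, u−2=s, x−4=t.

quest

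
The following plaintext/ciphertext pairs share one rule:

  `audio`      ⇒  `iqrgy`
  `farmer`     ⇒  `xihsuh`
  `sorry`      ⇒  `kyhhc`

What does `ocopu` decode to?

a(0)→i(8) and u(20)→q(16) fit y≡3x+8 (mod 26); the inverse of 3 mod 26 is 9. This is an affine cipher: with a=0,…,z=25, each position x becomes (3x+8) mod 26.
Reversing it on ocopu: o(14)→9·(14−8)≡2=c; c(2)→9·(2−8)≡24=y; o(14)→9·(14−8)≡2=c; p(15)→9·(15−8)≡11=l; u(20)→9·(20−8)≡4=e (all mod 26).

cycle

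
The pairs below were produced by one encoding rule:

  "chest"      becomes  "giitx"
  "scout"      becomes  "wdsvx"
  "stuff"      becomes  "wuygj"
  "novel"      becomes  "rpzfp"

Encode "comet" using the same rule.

gpqfx

Shifts by position in chest: pos 0: c→g (+4), pos 1: h→i (+1), pos 2: e→i (+4), pos 3: s→t (+1) — repeating every 2. The shifts repeat in a cycle of length 2: positions 0,1,… shift by +4, +1, then the pattern repeats.
On comet: c+4=g, o+1=p, m+4=q, e+1=f, t+4=x.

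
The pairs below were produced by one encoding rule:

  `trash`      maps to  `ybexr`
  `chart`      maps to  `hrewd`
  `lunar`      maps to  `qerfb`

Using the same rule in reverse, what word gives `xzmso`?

Shifts by position in trash: pos 0: t→y (+5), pos 1: r→b (+10), pos 2: a→e (+4), pos 3: s→x (+5), pos 4: h→r (+10) — repeating every 3. It's a Vigenère-style cipher with numeric key [5,10,4]: position i shifts by key[i mod 3].
Reversing it on xzmso: x−5=s, z−10=p, m−4=i, s−5=n, o−10=e.

spine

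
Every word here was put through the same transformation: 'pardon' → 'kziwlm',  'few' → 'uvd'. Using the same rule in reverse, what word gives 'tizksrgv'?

Each pair mirrors across the alphabet (p↔k, a↔z, r↔i): positions sum to 25. Letters are reflected about the middle of the alphabet (position → 25−position): Atbash.
Decoding tizksrgv: t↔g, i↔r, z↔a, k↔p, s↔h, r↔i, g↔t, v↔e.

graphite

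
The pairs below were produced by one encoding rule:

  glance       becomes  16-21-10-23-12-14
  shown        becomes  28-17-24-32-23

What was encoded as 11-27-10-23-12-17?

branch

Letters become their 1-based position plus 9 (so a→10, b→11, …).
Undoing it on 11-27-10-23-12-17: 11→(11−9)÷1=2=b, 27→(27−9)÷1=18=r, 10→(10−9)÷1=1=a, 23→(23−9)÷1=14=n, 12→(12−9)÷1=3=c, 17→(17−9)÷1=8=h.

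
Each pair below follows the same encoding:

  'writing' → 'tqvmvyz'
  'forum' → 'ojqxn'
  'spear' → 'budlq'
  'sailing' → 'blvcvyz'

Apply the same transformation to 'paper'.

uludq

w(22)→t(19) and r(17)→q(16) fit y≡11x+11 (mod 26); the inverse of 11 mod 26 is 19. Each letter's alphabet position (a=0..z=25) is mapped through 11·x+11 mod 26 — an affine cipher.
For paper: p(15)→11·15+11≡20=u; a(0)→11·0+11≡11=l; p(15)→11·15+11≡20=u; e(4)→11·4+11≡3=d; r(17)→11·17+11≡16=q (all mod 26).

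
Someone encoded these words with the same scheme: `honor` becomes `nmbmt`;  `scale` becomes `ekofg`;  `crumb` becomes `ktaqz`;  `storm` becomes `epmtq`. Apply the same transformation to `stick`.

h(7)→n(13) and o(14)→m(12) fit y≡11x+14 (mod 26); the inverse of 11 mod 26 is 19. This is an affine cipher: with a=0,…,z=25, each position x becomes (11x+14) mod 26.
Applying it to stick: s(18)→11·18+14≡4=e; t(19)→11·19+14≡15=p; i(8)→11·8+14≡24=y; c(2)→11·2+14≡10=k; k(10)→11·10+14≡20=u (all mod 26).

epyku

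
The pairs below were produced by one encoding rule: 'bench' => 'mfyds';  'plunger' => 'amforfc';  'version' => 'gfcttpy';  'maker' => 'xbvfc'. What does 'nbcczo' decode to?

Shifts by position in bench: pos 0: b→m (+11), pos 1: e→f (+1), pos 2: n→y (+11), pos 3: c→d (+1) — repeating every 2. It's a Vigenère-style cipher with numeric key [11,1]: position i shifts by key[i mod 2].
Undoing it on nbcczo: n−11=c, b−1=a, c−11=r, c−1=b, z−11=o, o−1=n.

carbon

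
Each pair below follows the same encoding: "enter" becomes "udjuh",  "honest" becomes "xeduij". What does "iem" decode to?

This is a Caesar cipher with shift 16.
Reversing it on iem: i−16=s, e−16=o, m−16=w.

sow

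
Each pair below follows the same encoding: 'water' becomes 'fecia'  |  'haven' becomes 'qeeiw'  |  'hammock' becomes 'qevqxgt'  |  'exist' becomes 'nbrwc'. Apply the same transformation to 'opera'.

xtnvj

Shifts by position in water: pos 0: w→f (+9), pos 1: a→e (+4), pos 2: t→c (+9), pos 3: e→i (+4) — repeating every 2. The shifts repeat in a cycle of length 2: positions 0,1,… shift by +9, +4, then the pattern repeats.
For opera: o+9=x, p+4=t, e+9=n, r+4=v, a+9=j.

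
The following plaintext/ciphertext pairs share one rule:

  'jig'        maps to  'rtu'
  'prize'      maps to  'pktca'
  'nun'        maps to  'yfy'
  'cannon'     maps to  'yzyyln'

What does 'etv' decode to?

kit

The output letters match the input read backwards, each shifted +11: jig reversed is gij. Two steps: reverse the string, then apply a Caesar shift of +11.
Reversing it on etv: shift back: e−11=t, t−11=i, v−11=k → tik; then reverse → kit.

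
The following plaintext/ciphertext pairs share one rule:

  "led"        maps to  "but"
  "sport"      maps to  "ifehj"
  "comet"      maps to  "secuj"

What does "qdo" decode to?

any

This is a Caesar cipher with shift 16.
Decoding qdo: q−16=a, d−16=n, o−16=y.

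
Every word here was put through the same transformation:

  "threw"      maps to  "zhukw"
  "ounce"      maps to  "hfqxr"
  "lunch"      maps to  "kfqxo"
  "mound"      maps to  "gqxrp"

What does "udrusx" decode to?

The output letters match the input read backwards, each shifted +3: threw reversed is werht. Two steps: reverse the string, then apply a Caesar shift of +3.
Decoding udrusx: shift back: u−3=r, d−3=a, r−3=o, u−3=r, s−3=p, x−3=u → raorpu; then reverse → uproar.

uproar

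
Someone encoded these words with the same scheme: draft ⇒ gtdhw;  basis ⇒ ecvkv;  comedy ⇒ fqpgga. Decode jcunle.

Shifts by position in draft: pos 0: d→g (+3), pos 1: r→t (+2), pos 2: a→d (+3), pos 3: f→h (+2) — repeating every 2. It's a Vigenère-style cipher with numeric key [3,2]: position i shifts by key[i mod 2].
Reversing it on jcunle: j−3=g, c−2=a, u−3=r, n−2=l, l−3=i, e−2=c.

garlic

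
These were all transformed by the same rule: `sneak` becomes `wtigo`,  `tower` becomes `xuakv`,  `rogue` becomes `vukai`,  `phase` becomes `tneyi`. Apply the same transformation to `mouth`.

quyzl

Shifts by position in sneak: pos 0: s→w (+4), pos 1: n→t (+6), pos 2: e→i (+4), pos 3: a→g (+6) — repeating every 2. The shifts repeat in a cycle of length 2: positions 0,1,… shift by +4, +6, then the pattern repeats.
For mouth: m+4=q, o+6=u, u+4=y, t+6=z, h+4=l.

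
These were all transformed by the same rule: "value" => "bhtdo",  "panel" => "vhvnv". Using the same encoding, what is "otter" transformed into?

uabnb

In value: v→b is +6, a→h is +7, l→t is +8, u→d is +9 — the shift increases by 1 each position. The shift increases by 1 at each position, starting from +6: 6, 7, 8, ….
For otter: o+6=u, t+7=a, t+8=b, e+9=n, r+10=b.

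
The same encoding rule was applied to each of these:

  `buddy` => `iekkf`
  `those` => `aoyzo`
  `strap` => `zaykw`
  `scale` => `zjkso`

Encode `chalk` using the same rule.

joksr

The rule splits by letter class: vowels +10, consonants +7.
On chalk: c(cons)+7=j, h(cons)+7=o, a(vowel)+10=k, l(cons)+7=s, k(cons)+7=r.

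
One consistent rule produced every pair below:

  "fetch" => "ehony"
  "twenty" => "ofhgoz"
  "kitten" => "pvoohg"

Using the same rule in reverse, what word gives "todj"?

f(5)→e(4) and e(4)→h(7) fit y≡23x+19 (mod 26); the inverse of 23 mod 26 is 17. Each letter's alphabet position (a=0..z=25) is mapped through 23·x+19 mod 26 — an affine cipher.
Undoing it on todj: t(19)→17·(19−19)≡0=a; o(14)→17·(14−19)≡19=t; d(3)→17·(3−19)≡14=o; j(9)→17·(9−19)≡12=m (all mod 26).

atom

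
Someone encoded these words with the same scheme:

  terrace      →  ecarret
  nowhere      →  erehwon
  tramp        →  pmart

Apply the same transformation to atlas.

The word is simply reversed.
On atlas: reverse → salta.

salta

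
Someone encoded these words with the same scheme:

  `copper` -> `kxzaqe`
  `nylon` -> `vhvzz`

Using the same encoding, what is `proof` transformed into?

xayzr

Letter i (0-indexed) is shifted by i+8, so successive shifts are 8, 9, 10, ….
On proof: p+8=x, r+9=a, o+10=y, o+11=z, f+12=r.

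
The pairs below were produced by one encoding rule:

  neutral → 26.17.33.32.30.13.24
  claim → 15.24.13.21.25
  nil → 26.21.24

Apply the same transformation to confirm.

15.27.26.18.21.30.25

Letters become their 1-based position plus 12 (so a→13, b→14, …).
Applying it to confirm: c=3→15, o=15→27, n=14→26, f=6→18, i=9→21, r=18→30, m=13→25.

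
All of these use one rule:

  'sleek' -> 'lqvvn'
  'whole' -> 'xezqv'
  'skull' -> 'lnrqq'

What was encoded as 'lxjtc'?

s(18)→l(11) and l(11)→q(16) fit y≡3x+9 (mod 26); the inverse of 3 mod 26 is 9. This is an affine cipher: with a=0,…,z=25, each position x becomes (3x+9) mod 26.
Decoding lxjtc: l(11)→9·(11−9)≡18=s; x(23)→9·(23−9)≡22=w; j(9)→9·(9−9)≡0=a; t(19)→9·(19−9)≡12=m; c(2)→9·(2−9)≡15=p (all mod 26).

swamp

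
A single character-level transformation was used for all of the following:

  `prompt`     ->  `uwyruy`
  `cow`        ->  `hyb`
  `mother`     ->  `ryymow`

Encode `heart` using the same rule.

mokwy

Two shifts are in play — +10 for a/e/i/o/u, +5 for every other letter.
On heart: h(cons)+5=m, e(vowel)+10=o, a(vowel)+10=k, r(cons)+5=w, t(cons)+5=y.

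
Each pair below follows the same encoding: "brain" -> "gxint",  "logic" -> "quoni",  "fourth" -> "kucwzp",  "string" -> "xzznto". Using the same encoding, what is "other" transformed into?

tzpjx

It's a Vigenère-style cipher with numeric key [5,6,8]: position i shifts by key[i mod 3].
For other: o+5=t, t+6=z, h+8=p, e+5=j, r+6=x.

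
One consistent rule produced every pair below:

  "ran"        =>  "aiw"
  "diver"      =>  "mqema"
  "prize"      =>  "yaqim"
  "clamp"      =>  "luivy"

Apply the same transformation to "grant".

paiwc

Vowels shift forward by 8 and consonants shift forward by 9.
For grant: g(cons)+9=p, r(cons)+9=a, a(vowel)+8=i, n(cons)+9=w, t(cons)+9=c.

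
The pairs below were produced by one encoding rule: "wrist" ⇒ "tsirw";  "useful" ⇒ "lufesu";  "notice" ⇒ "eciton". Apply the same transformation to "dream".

maerd

The output letters match the input read backwards: wrist reversed is tsirw. The word is simply reversed.
Applying it to dream: reverse → maerd.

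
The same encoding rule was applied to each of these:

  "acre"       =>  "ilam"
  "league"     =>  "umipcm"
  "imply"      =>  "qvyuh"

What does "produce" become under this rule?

yawmclm

The rule splits by letter class: vowels +8, consonants +9.
On produce: p(cons)+9=y, r(cons)+9=a, o(vowel)+8=w, d(cons)+9=m, u(vowel)+8=c, c(cons)+9=l, e(vowel)+8=m.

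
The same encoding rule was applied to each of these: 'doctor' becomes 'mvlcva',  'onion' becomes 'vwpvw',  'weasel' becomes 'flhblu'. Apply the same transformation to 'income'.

pwlvvl

The shift depends on letter class: consonant d→m is +9, but vowel o→v is +7. Two shifts are in play — +7 for a/e/i/o/u, +9 for every other letter.
For income: i(vowel)+7=p, n(cons)+9=w, c(cons)+9=l, o(vowel)+7=v, m(cons)+9=v, e(vowel)+7=l.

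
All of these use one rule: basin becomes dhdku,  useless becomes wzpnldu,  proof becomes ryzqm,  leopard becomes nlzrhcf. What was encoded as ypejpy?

It's a Vigenère-style cipher with numeric key [2,7,11]: position i shifts by key[i mod 3].
Decoding ypejpy: y−2=w, p−7=i, e−11=t, j−2=h, p−7=i, y−11=n.

within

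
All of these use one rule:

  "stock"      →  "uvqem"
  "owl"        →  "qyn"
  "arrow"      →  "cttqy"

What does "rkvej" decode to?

pitch

Compare letters: s→u is +2, t→v is +2, o→q is +2 — a constant shift. This is a Caesar cipher with shift 2.
Reversing it on rkvej: r−2=p, k−2=i, v−2=t, e−2=c, j−2=h.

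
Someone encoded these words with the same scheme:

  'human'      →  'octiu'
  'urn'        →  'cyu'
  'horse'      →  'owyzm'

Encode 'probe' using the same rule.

The shift depends on letter class: consonant h→o is +7, but vowel u→c is +8. Vowels shift forward by 8 and consonants shift forward by 7.
Applying it to probe: p(cons)+7=w, r(cons)+7=y, o(vowel)+8=w, b(cons)+7=i, e(vowel)+8=m.

wywim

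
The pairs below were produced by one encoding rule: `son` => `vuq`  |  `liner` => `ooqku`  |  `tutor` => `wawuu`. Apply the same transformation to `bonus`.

The shift depends on letter class: consonant s→v is +3, but vowel o→u is +6. Two shifts are in play — +6 for a/e/i/o/u, +3 for every other letter.
Applying it to bonus: b(cons)+3=e, o(vowel)+6=u, n(cons)+3=q, u(vowel)+6=a, s(cons)+3=v.

euqav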